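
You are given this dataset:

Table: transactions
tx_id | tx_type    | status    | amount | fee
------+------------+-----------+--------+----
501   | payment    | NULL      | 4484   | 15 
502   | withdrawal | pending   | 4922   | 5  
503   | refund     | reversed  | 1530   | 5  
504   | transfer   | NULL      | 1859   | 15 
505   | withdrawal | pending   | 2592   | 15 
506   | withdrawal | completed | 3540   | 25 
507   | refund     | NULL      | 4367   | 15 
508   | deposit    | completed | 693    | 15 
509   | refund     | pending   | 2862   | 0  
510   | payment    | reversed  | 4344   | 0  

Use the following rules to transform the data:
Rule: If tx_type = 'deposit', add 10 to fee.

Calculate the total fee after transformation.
120

Step 1: Count records where tx_type = 'deposit': 1
Step 2: Total bonus added: 1 × 10 = 10
Step 3: Original sum of fee: 110
Step 4: Final sum = 110 + 10 = 120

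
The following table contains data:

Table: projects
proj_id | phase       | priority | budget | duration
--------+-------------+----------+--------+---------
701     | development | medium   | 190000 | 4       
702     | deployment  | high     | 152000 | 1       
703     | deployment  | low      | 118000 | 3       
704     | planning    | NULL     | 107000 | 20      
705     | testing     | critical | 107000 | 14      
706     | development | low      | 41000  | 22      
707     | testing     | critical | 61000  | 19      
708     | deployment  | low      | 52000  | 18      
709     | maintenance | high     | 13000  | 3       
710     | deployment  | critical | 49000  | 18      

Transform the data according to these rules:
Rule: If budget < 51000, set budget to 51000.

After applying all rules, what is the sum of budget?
940000

Step 1: 3 records have budget < 51000
Step 2: These records originally summed to 103000
Step 3: After setting to minimum: 3 × 51000 = 153000
Step 4: Unaffected records sum: 787000
Step 5: Final sum = 153000 + 787000 = 940000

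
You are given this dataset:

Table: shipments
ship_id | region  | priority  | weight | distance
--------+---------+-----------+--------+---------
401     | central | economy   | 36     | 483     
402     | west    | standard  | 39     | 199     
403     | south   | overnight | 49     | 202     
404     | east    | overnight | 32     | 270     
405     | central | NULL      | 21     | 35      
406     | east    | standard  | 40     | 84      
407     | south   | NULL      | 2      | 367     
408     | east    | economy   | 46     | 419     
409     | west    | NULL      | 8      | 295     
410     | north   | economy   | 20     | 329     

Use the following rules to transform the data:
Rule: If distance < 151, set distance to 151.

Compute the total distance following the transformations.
2866

Step 1: 2 records have distance < 151
Step 2: These records originally summed to 119
Step 3: After setting to minimum: 2 × 151 = 302
Step 4: Unaffected records sum: 2564
Step 5: Final sum = 302 + 2564 = 2866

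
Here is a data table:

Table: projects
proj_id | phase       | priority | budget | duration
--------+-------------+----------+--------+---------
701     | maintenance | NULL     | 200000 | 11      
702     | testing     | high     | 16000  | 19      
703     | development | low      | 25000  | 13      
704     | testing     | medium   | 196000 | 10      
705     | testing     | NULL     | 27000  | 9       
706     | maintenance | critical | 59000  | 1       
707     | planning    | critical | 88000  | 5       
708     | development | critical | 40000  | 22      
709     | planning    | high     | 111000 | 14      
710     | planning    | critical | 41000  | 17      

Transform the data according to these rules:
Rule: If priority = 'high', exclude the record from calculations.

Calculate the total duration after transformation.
88

Step 1: Identify records where priority = 'high'
Step 2: The excluded records sum to 33
Step 3: Original total duration = 121
Step 4: Remaining total = 121 - 33 = 88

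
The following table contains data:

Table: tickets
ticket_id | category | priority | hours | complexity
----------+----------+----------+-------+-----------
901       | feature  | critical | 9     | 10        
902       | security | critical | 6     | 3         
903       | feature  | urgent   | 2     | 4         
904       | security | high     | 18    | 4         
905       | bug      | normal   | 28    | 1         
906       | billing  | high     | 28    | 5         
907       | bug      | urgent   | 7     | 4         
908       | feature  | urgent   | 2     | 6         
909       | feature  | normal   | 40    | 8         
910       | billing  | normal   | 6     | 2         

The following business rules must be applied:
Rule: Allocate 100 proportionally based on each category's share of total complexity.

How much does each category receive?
billing: 14.89, bug: 10.64, feature: 59.57, security: 14.89

Step 1: Calculate total complexity = 47
Step 2: Calculate each category's proportion:
  billing: 7/47 = 14.89% → 14.89
  bug: 5/47 = 10.64% → 10.64
  feature: 28/47 = 59.57% → 59.57
  security: 7/47 = 14.89% → 14.89
Step 3: Verify: sum of allocations ≈ 100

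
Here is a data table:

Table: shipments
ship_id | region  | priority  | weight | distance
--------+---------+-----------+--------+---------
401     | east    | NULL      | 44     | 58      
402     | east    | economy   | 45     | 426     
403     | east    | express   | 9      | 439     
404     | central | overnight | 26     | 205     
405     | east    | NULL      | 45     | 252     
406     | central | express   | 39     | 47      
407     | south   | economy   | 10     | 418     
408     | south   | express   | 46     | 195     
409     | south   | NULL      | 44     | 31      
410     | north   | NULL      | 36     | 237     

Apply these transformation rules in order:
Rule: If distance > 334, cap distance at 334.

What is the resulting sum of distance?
2027

Step 1: 3 records have distance > 334
Step 2: These records originally summed to 1283
Step 3: After capping: 3 × 334 = 1002
Step 4: Unaffected records sum: 1025
Step 5: Final sum = 1002 + 1025 = 2027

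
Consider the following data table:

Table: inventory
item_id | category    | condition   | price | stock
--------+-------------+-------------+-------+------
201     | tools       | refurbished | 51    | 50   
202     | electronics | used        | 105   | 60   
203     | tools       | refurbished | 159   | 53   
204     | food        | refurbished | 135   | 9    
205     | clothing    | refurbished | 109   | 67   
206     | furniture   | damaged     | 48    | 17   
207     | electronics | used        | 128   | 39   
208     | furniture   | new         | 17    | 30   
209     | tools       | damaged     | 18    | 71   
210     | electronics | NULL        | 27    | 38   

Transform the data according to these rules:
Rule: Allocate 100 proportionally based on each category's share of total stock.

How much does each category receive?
clothing: 15.44, electronics: 31.57, food: 2.07, furniture: 10.83, tools: 40.09

Step 1: Calculate total stock = 434
Step 2: Calculate each category's proportion:
  clothing: 67/434 = 15.44% → 15.44
  electronics: 137/434 = 31.57% → 31.57
  food: 9/434 = 2.07% → 2.07
  furniture: 47/434 = 10.83% → 10.83
  tools: 174/434 = 40.09% → 40.09
Step 3: Verify: sum of allocations ≈ 100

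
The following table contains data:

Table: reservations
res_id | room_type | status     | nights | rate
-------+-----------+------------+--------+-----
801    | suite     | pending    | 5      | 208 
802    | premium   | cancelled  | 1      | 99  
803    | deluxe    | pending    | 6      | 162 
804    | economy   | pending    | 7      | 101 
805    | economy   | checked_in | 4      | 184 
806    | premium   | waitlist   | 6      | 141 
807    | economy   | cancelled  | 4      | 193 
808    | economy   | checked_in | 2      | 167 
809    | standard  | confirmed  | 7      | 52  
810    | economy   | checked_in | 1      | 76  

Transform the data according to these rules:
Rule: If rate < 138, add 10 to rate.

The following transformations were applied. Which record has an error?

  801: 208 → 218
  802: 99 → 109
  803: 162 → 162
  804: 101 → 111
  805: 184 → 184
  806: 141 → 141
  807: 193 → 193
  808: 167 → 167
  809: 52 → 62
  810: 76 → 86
Record 801 has an error. The correct transformed value should be 208, not 218.

Step 1: Check each record against the rule
Step 2: Record 801 has rate = 208
Step 3: Since 208 >= 138, the bonus should not have been applied
Step 4: Correct value = 208, but claimed value = 218
Conclusion: Record 801 has the error.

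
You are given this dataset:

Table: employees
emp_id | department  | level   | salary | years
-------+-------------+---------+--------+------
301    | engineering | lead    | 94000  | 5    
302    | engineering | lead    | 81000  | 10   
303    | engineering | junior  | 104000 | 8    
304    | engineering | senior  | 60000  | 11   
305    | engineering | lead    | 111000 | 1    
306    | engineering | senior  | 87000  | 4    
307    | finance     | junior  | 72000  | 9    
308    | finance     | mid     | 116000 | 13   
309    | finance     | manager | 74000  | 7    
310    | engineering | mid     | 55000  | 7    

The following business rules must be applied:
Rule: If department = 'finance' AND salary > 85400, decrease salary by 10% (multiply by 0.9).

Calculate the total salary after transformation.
842400.0

Step 1: Find records where department = 'finance' AND salary > 85400
Step 2: 1 records match, summing to 116000
Step 3: After multiplier: 116000 × 0.9 = 104400.0
Step 4: Unaffected records sum: 738000
Step 5: Final sum = 104400.0 + 738000 = 842400.0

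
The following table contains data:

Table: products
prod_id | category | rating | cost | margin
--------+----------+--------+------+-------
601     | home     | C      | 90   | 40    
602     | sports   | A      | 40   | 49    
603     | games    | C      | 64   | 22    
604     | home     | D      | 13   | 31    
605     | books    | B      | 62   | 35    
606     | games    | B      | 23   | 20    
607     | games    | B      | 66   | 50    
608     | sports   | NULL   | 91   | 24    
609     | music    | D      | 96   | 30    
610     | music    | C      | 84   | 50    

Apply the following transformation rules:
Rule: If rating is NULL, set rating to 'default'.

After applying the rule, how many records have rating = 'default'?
1

Step 1: Count records where rating IS NULL
Step 2: Found 1 records with NULL rating
Step 3: These records will have rating set to 'default'
Step 4: Records already having rating = 'default': 0
Step 5: Answer: 1 + 0 = 1 records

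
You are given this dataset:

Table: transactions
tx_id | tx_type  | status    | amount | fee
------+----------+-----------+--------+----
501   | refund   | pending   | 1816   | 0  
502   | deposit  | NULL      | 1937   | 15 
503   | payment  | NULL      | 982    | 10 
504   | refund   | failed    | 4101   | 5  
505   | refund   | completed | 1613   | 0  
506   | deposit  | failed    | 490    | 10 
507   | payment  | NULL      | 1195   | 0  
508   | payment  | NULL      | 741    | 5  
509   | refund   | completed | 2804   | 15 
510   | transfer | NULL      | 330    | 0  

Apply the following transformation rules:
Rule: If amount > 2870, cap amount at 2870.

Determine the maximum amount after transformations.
2870

Step 1: Original maximum amount = 4101
Step 2: Apply cap at 2870
Step 3: 1 records had amount > 2870 and were capped
Step 4: Maximum after transformation = 2870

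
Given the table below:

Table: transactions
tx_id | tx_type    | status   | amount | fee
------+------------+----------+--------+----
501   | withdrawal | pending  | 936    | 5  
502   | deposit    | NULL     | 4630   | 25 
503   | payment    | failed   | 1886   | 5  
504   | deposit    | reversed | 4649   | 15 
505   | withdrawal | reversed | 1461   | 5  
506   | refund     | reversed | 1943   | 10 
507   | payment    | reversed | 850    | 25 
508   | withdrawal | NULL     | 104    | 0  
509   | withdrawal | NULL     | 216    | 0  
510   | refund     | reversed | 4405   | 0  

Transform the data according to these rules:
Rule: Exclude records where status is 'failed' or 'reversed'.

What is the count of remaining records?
4

Step 1: Count records to exclude
  - 1 (failed) + 5 (reversed) = 6 records
Step 2: Total records: 10
Step 3: Remaining = 10 - 6 = 4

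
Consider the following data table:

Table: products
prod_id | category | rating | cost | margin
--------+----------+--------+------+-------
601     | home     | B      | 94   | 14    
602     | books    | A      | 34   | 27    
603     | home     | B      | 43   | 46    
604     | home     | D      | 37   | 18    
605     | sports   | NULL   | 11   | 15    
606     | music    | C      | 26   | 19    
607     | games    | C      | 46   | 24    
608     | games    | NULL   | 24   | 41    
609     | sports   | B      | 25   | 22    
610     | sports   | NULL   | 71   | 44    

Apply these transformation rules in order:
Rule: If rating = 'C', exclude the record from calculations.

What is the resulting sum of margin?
227

Step 1: Identify records where rating = 'C'
Step 2: The excluded records sum to 43
Step 3: Original total margin = 270
Step 4: Remaining total = 270 - 43 = 227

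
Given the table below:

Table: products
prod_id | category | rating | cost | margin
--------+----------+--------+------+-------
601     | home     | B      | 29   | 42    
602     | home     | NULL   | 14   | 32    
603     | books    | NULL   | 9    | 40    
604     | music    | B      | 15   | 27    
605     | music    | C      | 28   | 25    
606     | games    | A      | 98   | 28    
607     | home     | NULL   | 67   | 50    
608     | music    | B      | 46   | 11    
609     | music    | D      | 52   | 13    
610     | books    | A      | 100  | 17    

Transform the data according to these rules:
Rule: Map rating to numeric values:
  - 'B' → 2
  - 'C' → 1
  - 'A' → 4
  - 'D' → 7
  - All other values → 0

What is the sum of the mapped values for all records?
22

Step 1: Apply mapping to each record
Step 2: Count by status:
  'B': 3 records × 2 = 6
  'C': 1 records × 1 = 1
  'A': 2 records × 4 = 8
  'D': 1 records × 7 = 7
Step 3: Sum all mapped values = 22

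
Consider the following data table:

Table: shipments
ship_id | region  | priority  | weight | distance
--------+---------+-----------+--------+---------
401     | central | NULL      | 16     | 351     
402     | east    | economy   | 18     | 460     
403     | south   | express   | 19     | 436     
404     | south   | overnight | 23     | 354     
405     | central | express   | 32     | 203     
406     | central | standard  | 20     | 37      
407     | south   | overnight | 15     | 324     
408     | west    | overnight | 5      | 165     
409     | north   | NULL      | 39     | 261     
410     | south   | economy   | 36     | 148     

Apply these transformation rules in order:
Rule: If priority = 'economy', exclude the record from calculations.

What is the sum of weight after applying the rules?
169

Step 1: Identify records where priority = 'economy'
Step 2: The excluded records sum to 54
Step 3: Original total weight = 223
Step 4: Remaining total = 223 - 54 = 169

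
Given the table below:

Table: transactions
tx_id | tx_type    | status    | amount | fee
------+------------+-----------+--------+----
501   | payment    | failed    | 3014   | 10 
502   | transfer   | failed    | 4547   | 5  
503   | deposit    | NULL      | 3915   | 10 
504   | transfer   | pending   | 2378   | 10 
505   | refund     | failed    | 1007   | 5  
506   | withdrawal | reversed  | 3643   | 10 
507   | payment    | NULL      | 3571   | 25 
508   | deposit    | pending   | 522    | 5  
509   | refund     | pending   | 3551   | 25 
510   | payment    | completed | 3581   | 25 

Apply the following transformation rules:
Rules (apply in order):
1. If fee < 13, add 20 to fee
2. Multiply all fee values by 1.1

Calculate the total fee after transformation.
297.0

Step 1: Apply Rule 1 - Add 20 to records with fee < 13
  - 7 records affected: 55 + (7 × 20) = 195
  - Unaffected records: 75
  - Sum after Rule 1: 270
Step 2: Apply Rule 2 - Multiply all by 1.1
  - 270 × 1.1 = 297.0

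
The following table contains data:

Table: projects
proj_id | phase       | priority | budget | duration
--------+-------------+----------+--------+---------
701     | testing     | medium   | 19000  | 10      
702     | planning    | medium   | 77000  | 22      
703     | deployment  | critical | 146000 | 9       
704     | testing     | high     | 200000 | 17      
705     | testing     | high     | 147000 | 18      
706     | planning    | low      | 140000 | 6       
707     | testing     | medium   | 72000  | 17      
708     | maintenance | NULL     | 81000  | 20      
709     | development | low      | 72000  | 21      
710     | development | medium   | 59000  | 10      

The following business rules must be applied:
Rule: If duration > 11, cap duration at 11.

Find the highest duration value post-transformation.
11

Step 1: Original maximum duration = 22
Step 2: Apply cap at 11
Step 3: 6 records had duration > 11 and were capped
Step 4: Maximum after transformation = 11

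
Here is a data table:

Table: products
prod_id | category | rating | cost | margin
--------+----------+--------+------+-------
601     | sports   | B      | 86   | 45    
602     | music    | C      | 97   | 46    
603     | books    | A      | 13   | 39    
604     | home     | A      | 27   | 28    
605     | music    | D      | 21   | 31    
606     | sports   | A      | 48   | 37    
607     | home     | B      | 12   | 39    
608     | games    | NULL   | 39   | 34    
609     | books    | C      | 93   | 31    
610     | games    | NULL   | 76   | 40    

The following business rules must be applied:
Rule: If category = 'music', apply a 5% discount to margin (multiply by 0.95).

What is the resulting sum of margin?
366.15

Step 1: Records with category = 'music' have total margin = 77
Step 2: Apply multiplier: 77 × 0.95 = 73.15
Step 3: Other records total: 293
Step 4: Final sum = 73.15 + 293 = 366.15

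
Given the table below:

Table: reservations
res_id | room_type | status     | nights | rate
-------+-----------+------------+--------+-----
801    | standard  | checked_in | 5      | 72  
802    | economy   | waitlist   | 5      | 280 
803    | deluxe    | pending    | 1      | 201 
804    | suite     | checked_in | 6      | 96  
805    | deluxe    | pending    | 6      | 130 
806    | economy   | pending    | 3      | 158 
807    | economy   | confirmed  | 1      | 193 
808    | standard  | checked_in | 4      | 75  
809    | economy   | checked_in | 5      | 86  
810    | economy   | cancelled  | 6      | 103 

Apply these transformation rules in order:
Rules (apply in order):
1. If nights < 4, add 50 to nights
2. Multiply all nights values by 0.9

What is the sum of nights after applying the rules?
172.8

Step 1: Apply Rule 1 - Add 50 to records with nights < 4
  - 3 records affected: 5 + (3 × 50) = 155
  - Unaffected records: 37
  - Sum after Rule 1: 192
Step 2: Apply Rule 2 - Multiply all by 0.9
  - 192 × 0.9 = 172.8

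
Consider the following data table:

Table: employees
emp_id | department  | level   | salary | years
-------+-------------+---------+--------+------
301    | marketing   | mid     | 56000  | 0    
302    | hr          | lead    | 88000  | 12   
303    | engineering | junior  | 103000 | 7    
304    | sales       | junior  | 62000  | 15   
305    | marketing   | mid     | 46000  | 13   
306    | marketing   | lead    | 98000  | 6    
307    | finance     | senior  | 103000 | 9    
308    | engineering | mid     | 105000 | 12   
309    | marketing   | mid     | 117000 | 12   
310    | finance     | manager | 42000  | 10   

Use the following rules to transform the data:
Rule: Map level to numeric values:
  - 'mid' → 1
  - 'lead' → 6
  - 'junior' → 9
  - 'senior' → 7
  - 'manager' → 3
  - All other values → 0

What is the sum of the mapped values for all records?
44

Step 1: Apply mapping to each record
Step 2: Count by status:
  'mid': 4 records × 1 = 4
  'lead': 2 records × 6 = 12
  'junior': 2 records × 9 = 18
  'senior': 1 records × 7 = 7
  'manager': 1 records × 3 = 3
Step 3: Sum all mapped values = 44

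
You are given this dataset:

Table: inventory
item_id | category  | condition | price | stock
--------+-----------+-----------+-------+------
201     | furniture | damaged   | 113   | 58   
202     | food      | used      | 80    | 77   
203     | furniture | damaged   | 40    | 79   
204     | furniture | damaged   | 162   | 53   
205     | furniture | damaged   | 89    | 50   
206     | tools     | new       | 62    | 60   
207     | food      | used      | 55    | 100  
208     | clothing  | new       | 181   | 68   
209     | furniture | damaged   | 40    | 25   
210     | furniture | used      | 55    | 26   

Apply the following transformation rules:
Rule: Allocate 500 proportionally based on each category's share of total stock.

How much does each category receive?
clothing: 57.05, food: 148.49, furniture: 244.13, tools: 50.34

Step 1: Calculate total stock = 596
Step 2: Calculate each category's proportion:
  clothing: 68/596 = 11.41% → 57.05
  food: 177/596 = 29.70% → 148.49
  furniture: 291/596 = 48.83% → 244.13
  tools: 60/596 = 10.07% → 50.34
Step 3: Verify: sum of allocations ≈ 500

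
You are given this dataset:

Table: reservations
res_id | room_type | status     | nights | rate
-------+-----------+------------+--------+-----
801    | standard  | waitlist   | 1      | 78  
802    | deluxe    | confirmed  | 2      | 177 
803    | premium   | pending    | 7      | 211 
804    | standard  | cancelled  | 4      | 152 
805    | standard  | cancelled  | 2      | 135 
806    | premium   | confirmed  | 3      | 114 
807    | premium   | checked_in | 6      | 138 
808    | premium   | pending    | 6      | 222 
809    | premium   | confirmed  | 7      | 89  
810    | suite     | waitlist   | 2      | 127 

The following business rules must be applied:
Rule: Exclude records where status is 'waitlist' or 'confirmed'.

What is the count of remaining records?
5

Step 1: Count records to exclude
  - 2 (waitlist) + 3 (confirmed) = 5 records
Step 2: Total records: 10
Step 3: Remaining = 10 - 5 = 5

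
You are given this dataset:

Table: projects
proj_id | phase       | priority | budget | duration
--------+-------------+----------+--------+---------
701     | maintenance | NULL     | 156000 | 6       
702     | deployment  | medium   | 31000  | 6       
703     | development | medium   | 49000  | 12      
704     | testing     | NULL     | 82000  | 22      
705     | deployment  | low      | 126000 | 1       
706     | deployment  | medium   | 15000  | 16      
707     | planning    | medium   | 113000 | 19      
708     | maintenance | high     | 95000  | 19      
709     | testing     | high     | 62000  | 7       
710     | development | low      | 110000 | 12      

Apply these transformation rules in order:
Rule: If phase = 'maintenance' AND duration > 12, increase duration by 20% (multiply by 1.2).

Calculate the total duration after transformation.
123.8

Step 1: Find records where phase = 'maintenance' AND duration > 12
Step 2: 1 records match, summing to 19
Step 3: After multiplier: 19 × 1.2 = 22.8
Step 4: Unaffected records sum: 101
Step 5: Final sum = 22.8 + 101 = 123.8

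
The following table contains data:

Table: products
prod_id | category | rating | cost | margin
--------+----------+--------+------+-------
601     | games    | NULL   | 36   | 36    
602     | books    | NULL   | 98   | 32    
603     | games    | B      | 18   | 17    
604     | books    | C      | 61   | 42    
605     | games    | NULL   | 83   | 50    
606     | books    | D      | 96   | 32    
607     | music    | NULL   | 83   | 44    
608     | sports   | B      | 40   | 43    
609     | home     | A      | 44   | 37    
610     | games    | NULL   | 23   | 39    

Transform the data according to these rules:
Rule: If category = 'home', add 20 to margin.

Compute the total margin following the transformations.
392

Step 1: Count records where category = 'home': 1
Step 2: Total bonus added: 1 × 20 = 20
Step 3: Original sum of margin: 372
Step 4: Final sum = 372 + 20 = 392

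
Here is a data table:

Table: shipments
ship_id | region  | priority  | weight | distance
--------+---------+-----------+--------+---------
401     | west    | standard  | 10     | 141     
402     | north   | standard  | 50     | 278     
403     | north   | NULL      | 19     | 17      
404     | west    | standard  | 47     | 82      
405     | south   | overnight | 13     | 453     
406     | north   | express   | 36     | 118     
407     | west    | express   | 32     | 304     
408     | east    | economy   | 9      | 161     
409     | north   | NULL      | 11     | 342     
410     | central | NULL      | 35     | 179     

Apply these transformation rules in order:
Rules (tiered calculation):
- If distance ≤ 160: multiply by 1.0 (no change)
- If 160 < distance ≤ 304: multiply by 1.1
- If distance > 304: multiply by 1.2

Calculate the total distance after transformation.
2326.2

Step 1: Tier 1 (distance ≤ 160): 4 records, sum = 358 × 1.0 = 358.0
Step 2: Tier 2 (160 < distance ≤ 304): 4 records, sum = 922 × 1.1 = 1014.2
Step 3: Tier 3 (distance > 304): 2 records, sum = 795 × 1.2 = 954.0
Step 4: Final sum = 358.0 + 1014.2 + 954.0 = 2326.2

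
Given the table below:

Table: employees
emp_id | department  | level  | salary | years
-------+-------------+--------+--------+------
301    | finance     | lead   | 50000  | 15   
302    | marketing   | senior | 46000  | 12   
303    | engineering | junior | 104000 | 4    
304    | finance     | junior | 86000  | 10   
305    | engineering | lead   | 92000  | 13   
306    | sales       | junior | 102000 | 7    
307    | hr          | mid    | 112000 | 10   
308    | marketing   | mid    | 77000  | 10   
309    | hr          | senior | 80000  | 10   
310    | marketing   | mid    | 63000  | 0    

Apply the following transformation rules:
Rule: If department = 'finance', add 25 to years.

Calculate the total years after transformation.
141

Step 1: Count records where department = 'finance': 2
Step 2: Total bonus added: 2 × 25 = 50
Step 3: Original sum of years: 91
Step 4: Final sum = 91 + 50 = 141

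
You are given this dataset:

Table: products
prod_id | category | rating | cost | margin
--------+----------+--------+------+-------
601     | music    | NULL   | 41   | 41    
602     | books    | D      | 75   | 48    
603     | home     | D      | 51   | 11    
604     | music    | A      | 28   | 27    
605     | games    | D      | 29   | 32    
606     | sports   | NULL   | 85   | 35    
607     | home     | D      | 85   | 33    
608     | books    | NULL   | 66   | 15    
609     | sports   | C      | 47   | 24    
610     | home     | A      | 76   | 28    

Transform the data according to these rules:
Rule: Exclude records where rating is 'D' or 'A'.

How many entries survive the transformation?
4

Step 1: Count records to exclude
  - 4 (D) + 2 (A) = 6 records
Step 2: Total records: 10
Step 3: Remaining = 10 - 6 = 4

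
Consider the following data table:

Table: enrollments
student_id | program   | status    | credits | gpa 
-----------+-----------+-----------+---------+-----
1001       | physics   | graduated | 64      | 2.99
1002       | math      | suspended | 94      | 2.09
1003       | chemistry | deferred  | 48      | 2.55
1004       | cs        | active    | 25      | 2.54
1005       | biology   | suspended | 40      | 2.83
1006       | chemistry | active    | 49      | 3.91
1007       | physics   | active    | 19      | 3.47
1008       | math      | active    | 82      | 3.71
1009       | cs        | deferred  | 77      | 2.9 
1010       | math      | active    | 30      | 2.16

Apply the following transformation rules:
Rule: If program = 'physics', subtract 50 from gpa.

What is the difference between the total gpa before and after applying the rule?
100.0

Step 1: Original sum of gpa = 29.15
Step 2: 2 records have program = 'physics'
Step 3: Each affected record changes by -50
Step 4: Total change = 2 × -50 = -100
Step 5: New sum = 29.15 + -100 = -70.85
Step 6: Difference = |-70.85 - 29.15| = 100.0
        (Sum decreased by 100.0)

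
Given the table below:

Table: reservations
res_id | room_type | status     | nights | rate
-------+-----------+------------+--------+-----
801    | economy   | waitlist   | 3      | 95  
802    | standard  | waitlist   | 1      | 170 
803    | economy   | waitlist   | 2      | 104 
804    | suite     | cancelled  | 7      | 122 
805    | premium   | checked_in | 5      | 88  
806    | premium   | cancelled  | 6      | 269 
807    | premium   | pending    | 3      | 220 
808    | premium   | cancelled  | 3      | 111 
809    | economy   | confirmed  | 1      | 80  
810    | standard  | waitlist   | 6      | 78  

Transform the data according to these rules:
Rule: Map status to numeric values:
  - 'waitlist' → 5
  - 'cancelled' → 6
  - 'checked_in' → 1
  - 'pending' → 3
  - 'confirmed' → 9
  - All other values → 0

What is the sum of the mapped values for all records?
51

Step 1: Apply mapping to each record
Step 2: Count by status:
  'waitlist': 4 records × 5 = 20
  'cancelled': 3 records × 6 = 18
  'checked_in': 1 records × 1 = 1
  'pending': 1 records × 3 = 3
  'confirmed': 1 records × 9 = 9
Step 3: Sum all mapped values = 51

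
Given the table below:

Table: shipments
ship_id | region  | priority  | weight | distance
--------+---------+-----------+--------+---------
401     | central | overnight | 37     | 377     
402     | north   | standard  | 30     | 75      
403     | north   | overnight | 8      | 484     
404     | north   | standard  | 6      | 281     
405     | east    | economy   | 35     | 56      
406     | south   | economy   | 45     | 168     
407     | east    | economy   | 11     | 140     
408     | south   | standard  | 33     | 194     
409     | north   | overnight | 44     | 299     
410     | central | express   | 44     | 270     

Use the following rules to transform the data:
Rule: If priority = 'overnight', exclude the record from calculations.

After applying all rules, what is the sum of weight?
204

Step 1: Identify records where priority = 'overnight'
Step 2: The excluded records sum to 89
Step 3: Original total weight = 293
Step 4: Remaining total = 293 - 89 = 204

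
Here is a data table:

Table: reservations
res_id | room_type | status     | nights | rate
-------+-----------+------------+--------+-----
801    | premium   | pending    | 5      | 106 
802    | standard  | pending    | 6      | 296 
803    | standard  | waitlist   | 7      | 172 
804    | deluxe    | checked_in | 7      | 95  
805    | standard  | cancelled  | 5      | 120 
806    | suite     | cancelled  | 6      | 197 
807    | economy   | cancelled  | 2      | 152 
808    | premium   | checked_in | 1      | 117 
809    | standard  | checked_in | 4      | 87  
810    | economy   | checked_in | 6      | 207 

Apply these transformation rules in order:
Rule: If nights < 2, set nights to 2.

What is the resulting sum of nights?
50

Step 1: 1 records have nights < 2
Step 2: These records originally summed to 1
Step 3: After setting to minimum: 1 × 2 = 2
Step 4: Unaffected records sum: 48
Step 5: Final sum = 2 + 48 = 50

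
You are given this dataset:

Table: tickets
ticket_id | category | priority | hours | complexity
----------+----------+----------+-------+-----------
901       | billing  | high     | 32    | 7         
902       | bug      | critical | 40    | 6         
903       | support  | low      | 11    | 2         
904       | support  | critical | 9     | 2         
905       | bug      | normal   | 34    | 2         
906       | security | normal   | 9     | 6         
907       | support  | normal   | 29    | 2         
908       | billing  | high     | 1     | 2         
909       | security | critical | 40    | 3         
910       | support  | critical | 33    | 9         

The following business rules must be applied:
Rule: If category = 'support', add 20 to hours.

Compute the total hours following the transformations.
318

Step 1: Count records where category = 'support': 4
Step 2: Total bonus added: 4 × 20 = 80
Step 3: Original sum of hours: 238
Step 4: Final sum = 238 + 80 = 318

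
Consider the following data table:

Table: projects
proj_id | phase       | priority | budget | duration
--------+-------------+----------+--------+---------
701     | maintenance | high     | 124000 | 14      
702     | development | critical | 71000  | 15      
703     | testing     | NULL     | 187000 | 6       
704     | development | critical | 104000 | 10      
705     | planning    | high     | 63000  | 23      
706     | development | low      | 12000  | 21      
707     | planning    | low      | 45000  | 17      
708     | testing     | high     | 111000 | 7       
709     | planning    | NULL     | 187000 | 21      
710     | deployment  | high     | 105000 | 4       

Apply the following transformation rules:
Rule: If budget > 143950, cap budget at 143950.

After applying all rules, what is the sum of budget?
922900

Step 1: 2 records have budget > 143950
Step 2: These records originally summed to 374000
Step 3: After capping: 2 × 143950 = 287900
Step 4: Unaffected records sum: 635000
Step 5: Final sum = 287900 + 635000 = 922900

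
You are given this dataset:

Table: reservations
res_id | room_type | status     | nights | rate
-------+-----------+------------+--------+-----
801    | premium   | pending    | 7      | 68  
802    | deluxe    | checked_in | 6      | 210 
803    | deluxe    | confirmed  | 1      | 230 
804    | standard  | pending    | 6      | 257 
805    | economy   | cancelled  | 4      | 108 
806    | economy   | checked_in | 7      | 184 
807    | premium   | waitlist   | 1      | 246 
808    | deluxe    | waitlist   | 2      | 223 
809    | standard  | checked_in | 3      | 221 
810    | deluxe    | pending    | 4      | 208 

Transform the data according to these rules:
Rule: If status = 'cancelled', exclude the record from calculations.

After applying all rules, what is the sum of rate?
1847

Step 1: Identify records where status = 'cancelled'
Step 2: The excluded records sum to 108
Step 3: Original total rate = 1955
Step 4: Remaining total = 1955 - 108 = 1847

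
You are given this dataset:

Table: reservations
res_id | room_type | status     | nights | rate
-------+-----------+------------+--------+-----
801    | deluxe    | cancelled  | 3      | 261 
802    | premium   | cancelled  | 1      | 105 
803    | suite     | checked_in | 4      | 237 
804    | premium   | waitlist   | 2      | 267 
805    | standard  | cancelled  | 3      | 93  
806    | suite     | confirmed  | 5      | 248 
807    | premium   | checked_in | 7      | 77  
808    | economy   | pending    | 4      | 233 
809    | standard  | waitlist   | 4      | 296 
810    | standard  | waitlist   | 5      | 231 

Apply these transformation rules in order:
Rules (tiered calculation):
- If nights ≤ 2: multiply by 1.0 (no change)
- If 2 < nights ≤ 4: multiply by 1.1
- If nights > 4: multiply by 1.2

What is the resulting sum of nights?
43.2

Step 1: Tier 1 (nights ≤ 2): 2 records, sum = 3 × 1.0 = 3.0
Step 2: Tier 2 (2 < nights ≤ 4): 5 records, sum = 18 × 1.1 = 19.8
Step 3: Tier 3 (nights > 4): 3 records, sum = 17 × 1.2 = 20.4
Step 4: Final sum = 3.0 + 19.8 + 20.4 = 43.2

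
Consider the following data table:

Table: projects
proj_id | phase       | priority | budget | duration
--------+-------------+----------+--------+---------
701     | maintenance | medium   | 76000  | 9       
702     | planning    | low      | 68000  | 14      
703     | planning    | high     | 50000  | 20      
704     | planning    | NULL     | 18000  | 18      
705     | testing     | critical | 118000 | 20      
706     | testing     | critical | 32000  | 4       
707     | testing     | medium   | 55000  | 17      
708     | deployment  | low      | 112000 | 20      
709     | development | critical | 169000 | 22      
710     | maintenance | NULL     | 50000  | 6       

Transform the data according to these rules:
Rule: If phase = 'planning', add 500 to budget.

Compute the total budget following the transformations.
749500

Step 1: Count records where phase = 'planning': 3
Step 2: Total bonus added: 3 × 500 = 1500
Step 3: Original sum of budget: 748000
Step 4: Final sum = 748000 + 1500 = 749500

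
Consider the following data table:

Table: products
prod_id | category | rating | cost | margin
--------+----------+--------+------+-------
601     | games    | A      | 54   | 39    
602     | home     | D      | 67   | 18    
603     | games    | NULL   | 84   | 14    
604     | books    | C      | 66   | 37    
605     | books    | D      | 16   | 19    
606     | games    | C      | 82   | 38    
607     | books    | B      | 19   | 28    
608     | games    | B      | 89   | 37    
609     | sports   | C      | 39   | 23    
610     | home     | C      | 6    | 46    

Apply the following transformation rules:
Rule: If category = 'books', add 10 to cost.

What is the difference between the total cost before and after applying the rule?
30

Step 1: Original sum of cost = 522
Step 2: 3 records have category = 'books'
Step 3: Each affected record changes by 10
Step 4: Total change = 3 × 10 = 30
Step 5: New sum = 522 + 30 = 552
Step 6: Difference = |552 - 522| = 30
        (Sum increased by 30)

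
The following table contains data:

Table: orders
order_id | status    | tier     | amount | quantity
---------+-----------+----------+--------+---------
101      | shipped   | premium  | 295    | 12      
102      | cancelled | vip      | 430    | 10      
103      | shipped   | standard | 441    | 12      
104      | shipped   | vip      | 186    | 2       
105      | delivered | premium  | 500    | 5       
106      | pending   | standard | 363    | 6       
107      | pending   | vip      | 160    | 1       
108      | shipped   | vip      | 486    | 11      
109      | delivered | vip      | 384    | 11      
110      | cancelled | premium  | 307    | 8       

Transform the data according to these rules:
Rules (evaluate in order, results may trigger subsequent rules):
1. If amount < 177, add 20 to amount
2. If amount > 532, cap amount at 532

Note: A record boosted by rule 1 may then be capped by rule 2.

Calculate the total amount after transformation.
3572

Step 1: Apply rule 1 to records with amount < 177
  - 1 records get bonus of 20
  - Of these, 0 records then exceed 532 and get capped
Step 2: Apply rule 2 to records with amount > 532
  - 0 records (original) are capped
Step 3: Calculate final sum = 3572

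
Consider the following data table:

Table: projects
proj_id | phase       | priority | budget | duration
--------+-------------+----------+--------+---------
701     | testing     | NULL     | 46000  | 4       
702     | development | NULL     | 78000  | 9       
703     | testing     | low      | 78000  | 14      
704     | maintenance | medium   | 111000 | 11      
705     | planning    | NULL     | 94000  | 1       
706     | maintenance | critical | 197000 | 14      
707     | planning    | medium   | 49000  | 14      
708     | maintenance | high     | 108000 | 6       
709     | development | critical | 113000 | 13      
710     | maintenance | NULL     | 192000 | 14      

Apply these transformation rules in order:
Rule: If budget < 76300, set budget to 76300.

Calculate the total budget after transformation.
1123600

Step 1: 2 records have budget < 76300
Step 2: These records originally summed to 95000
Step 3: After setting to minimum: 2 × 76300 = 152600
Step 4: Unaffected records sum: 971000
Step 5: Final sum = 152600 + 971000 = 1123600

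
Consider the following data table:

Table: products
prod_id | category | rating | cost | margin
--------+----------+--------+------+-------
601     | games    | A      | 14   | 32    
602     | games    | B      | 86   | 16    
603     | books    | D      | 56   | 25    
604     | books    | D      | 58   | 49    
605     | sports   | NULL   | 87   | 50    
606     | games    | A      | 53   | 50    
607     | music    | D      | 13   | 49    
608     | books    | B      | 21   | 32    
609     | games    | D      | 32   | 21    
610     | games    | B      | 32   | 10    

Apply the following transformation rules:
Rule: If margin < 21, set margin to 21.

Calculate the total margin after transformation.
350

Step 1: 2 records have margin < 21
Step 2: These records originally summed to 26
Step 3: After setting to minimum: 2 × 21 = 42
Step 4: Unaffected records sum: 308
Step 5: Final sum = 42 + 308 = 350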